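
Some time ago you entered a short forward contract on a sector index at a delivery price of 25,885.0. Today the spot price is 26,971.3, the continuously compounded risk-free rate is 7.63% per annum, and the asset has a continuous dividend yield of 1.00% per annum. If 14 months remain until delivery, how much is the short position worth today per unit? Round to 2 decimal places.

-2978.08

Current fair forward for the remaining 14 months: F = S·e^((r − q)·T), (r − q) = 0.0763 − 0.0100 = 0.0663
F = 26971.3 · e^(0.0663 × 14/12) = 26971.3 × 1.08042016 = 29140.3363
Value of long forward = (F − K)·e^(−rT) = (29140.3363 − 25885.0) · e^(−0.0763·14/12)
= 3255.3363 × 0.91483033 = 2978.08
Short position value = −(long value) = -2978.08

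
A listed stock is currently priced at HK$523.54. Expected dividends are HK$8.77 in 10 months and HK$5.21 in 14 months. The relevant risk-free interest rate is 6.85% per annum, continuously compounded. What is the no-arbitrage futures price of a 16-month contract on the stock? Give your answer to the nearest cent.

PV(dividends) I = 8.77·e^(−0.0685·10/12) + 5.21·e^(−0.0685·14/12)
I = 8.2834 + 4.8098 = 13.0932
F = (S − I)·e^(rT) = (523.54 − 13.0932) · e^(0.0685·16/12)
= 510.4468 · e^0.091333 = 510.4468 × 1.095634 = HK$559.26

HK$559.26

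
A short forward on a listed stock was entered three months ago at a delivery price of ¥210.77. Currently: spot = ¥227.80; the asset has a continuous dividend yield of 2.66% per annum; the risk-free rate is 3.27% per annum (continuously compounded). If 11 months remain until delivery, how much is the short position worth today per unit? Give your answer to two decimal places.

-¥17.77

Current fair forward for the remaining 11 months: F = S·e^((r − q)·T), (r − q) = 0.0327 − 0.0266 = 0.0061
F = 227.80 · e^(0.0061 × 11/12) = 227.80 × 1.005607 = 229.0773
Value of long forward = (F − K)·e^(−rT) = (229.0773 − 210.77) · e^(−0.0327·11/12)
= 18.3073 × 0.970470 = 17.77
Short position value = −(long value) = -¥17.77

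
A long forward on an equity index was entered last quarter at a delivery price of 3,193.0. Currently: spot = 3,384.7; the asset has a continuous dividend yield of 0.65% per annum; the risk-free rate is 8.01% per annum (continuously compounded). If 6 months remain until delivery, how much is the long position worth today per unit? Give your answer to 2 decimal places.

Current fair forward for the remaining 6 months: F = S·e^((r − q)·T), (r − q) = 0.0801 − 0.0065 = 0.0736
F = 3384.7 · e^(0.0736 × 6/12) = 3384.7 × 1.03748550 = 3511.5772
Value of long forward = (F − K)·e^(−rT) = (3511.5772 − 3193.0) · e^(−0.0801·6/12)
= 318.5772 × 0.96074140 = 306.07

306.07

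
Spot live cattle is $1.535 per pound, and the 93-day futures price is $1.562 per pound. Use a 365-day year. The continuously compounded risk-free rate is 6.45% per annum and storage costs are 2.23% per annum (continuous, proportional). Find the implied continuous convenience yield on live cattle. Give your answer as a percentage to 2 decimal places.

F = S·e^((r+u−y)T) ⇒ (r+u−y) = ln(F/S)/T
ln(1.562/1.535) = 0.017437; /T ⇒ 0.068436
y = r + u − ln(F/S)/T = 0.0645 + 0.0223 − 0.068436 = 0.018364
y = 1.84%

1.84%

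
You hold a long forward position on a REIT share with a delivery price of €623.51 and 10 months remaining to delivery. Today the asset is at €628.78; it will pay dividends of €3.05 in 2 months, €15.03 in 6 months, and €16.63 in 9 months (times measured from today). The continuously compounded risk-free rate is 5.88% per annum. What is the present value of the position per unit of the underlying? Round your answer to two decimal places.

PV(remaining dividends) I = 3.05·e^(−0.0588·2/12) + 15.03·e^(−0.0588·6/12) + 16.63·e^(−0.0588·9/12) = 33.5274
Current forward F = (S − I)·e^(rT) = (628.78 − 33.5274)·e^(0.0588·10/12) = 595.2526 × 1.050220 = 625.1462
Value (long) = (F − K)·e^(−rT) = (625.1462 − 623.51) × 0.952181 = 1.5580
Value = €1.56

€1.56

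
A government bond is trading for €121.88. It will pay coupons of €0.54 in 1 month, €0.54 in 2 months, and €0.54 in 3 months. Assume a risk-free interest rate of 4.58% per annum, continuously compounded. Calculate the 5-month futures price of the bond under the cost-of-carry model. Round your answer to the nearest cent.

PV(coupons) I = 0.54·e^(−0.0458·1/12) + 0.54·e^(−0.0458·2/12) + 0.54·e^(−0.0458·3/12)
I = 0.5379 + 0.5359 + 0.5339 = 1.6077
F = (S − I)·e^(rT) = (121.88 − 1.6077) · e^(0.0458·5/12)
= 120.2723 · e^0.019083 = 120.2723 × 1.019266 = €122.59

€122.59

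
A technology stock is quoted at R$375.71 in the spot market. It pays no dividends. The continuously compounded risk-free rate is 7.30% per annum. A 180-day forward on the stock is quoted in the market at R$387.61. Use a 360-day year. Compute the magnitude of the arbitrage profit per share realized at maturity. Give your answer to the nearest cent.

R$2.07 per share

Fair forward: F* = S·e^(carry·T), with carry = r = 0.0730
F* = 375.71 · e^(0.0730 × 180/360) = 375.71 · e^0.036500 = 375.71 × 1.037174 = R$389.6766
Market R$387.61 < fair R$389.6766: forward underpriced → reverse cash-and-carry (short spot, go long the forward).
At maturity, profit = |F_mkt − F*| = |387.61 − 389.6766| = R$2.07 per share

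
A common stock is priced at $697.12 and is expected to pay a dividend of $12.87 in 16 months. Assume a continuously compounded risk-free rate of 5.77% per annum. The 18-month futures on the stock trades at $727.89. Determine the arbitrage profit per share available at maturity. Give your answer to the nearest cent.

PV(dividends) I = 12.87·e^(−0.0577·16/12) = 11.9170
Fair futures F* = (S − I)·e^(rT) = (697.12 − 11.9170)·e^0.086550 = 685.2030 × 1.090406 = 747.1495
Market $727.89 < fair 747.1495: forward underpriced → reverse cash-and-carry (short the stock, invest proceeds at r, pay the dividends, go long the forward).
Profit at T = |F_mkt − F*| = |727.89 − 747.1495| = $19.26 per share

$19.26 per share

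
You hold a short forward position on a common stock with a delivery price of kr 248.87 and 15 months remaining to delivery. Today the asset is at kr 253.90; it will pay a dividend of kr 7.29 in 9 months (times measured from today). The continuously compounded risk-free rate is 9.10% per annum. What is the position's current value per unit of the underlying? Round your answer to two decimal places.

PV(remaining dividends) I = 7.29·e^(−0.0910·9/12) = 6.8091
Current forward F = (S − I)·e^(rT) = (253.90 − 6.8091)·e^(0.0910·15/12) = 247.0909 × 1.120472 = 276.8584
Value (long) = (F − K)·e^(−rT) = (276.8584 − 248.87) × 0.892481 = 24.9791
Short position value = −(long value) = -kr 24.98

-kr 24.98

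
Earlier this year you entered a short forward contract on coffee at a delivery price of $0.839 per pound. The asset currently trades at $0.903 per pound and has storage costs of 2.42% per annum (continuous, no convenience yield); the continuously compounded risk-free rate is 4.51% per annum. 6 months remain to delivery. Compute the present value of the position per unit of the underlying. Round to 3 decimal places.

-$0.094 per pound

Current fair forward for the remaining 6 months: F = S·e^((r + u)·T), (r + u) = 0.0451 + 0.0242 = 0.0693
F = 0.903 · e^(0.0693 × 6/12) = 0.903 × 1.035257 = 0.9348
Value of long forward = (F − K)·e^(−rT) = (0.9348 − 0.839) · e^(−0.0451·6/12)
= 0.0958 × 0.977702 = 0.094
Short position value = −(long value) = -$0.094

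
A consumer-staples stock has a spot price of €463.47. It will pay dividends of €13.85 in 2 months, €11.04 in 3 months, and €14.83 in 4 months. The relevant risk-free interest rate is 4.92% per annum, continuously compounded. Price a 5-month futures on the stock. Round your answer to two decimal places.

PV(dividends) I = 13.85·e^(−0.0492·2/12) + 11.04·e^(−0.0492·3/12) + 14.83·e^(−0.0492·4/12)
I = 13.7369 + 10.9050 + 14.5888 = 39.2307
F = (S − I)·e^(rT) = (463.47 − 39.2307) · e^(0.0492·5/12)
= 424.2393 · e^0.020500 = 424.2393 × 1.020712 = €433.03

€433.03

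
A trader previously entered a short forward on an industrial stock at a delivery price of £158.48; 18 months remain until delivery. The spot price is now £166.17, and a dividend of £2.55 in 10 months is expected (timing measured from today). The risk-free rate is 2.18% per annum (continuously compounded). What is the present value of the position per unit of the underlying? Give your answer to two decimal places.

PV(remaining dividends) I = 2.55·e^(−0.0218·10/12) = 2.5041
Current forward F = (S − I)·e^(rT) = (166.17 − 2.5041)·e^(0.0218·18/12) = 163.6659 × 1.033241 = 169.1063
Value (long) = (F − K)·e^(−rT) = (169.1063 − 158.48) × 0.967829 = 10.2844
Short position value = −(long value) = -£10.28

-£10.28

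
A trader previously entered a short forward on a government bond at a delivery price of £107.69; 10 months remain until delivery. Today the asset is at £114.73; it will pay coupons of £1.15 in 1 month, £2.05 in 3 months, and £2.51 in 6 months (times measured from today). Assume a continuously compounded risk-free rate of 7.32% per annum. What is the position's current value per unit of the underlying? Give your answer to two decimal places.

-£7.84

PV(remaining coupons) I = 1.15·e^(−0.0732·1/12) + 2.05·e^(−0.0732·3/12) + 2.51·e^(−0.0732·6/12) = 5.5756
Current forward F = (S − I)·e^(rT) = (114.73 − 5.5756)·e^(0.0732·10/12) = 109.1544 × 1.062899 = 116.0201
Value (long) = (F − K)·e^(−rT) = (116.0201 − 107.69) × 0.940823 = 7.8371
Short position value = −(long value) = -£7.84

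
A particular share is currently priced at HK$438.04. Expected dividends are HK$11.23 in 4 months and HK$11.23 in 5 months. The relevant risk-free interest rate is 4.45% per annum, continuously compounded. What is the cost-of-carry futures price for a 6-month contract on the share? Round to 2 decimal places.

PV(dividends) I = 11.23·e^(−0.0445·4/12) + 11.23·e^(−0.0445·5/12)
I = 11.0647 + 11.0237 = 22.0884
F = (S − I)·e^(rT) = (438.04 − 22.0884) · e^(0.0445·6/12)
= 415.9516 · e^0.022250 = 415.9516 × 1.022499 = HK$425.31

HK$425.31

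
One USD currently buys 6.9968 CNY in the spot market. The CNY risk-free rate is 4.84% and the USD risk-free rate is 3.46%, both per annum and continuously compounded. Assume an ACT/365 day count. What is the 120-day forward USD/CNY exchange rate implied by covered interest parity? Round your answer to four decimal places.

F = S·e^((r_CNY − r_USD)T) = 6.9968 · e^((0.0484 − 0.0346) × 120/365)
= 6.9968 · e^0.004537 = 6.9968 × 1.004547
F = 7.0286 CNY per USD

7.0286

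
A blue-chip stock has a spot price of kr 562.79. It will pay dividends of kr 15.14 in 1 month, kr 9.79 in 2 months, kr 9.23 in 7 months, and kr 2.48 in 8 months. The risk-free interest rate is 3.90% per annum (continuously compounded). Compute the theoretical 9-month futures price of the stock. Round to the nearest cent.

PV(dividends) I = 15.14·e^(−0.0390·1/12) + 9.79·e^(−0.0390·2/12) + 9.23·e^(−0.0390·7/12) + 2.48·e^(−0.0390·8/12)
I = 15.0909 + 9.7266 + 9.0224 + 2.4164 = 36.2563
F = (S − I)·e^(rT) = (562.79 − 36.2563) · e^(0.0390·9/12)
= 526.5337 · e^0.029250 = 526.5337 × 1.029682 = kr 542.16

kr 542.16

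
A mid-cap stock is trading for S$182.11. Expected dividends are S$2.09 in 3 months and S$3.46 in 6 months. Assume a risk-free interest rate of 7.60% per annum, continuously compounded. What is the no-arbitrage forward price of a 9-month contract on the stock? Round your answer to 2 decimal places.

PV(dividends) I = 2.09·e^(−0.0760·3/12) + 3.46·e^(−0.0760·6/12)
I = 2.0507 + 3.3310 = 5.3817
F = (S − I)·e^(rT) = (182.11 − 5.3817) · e^(0.0760·9/12)
= 176.7283 · e^0.057000 = 176.7283 × 1.058656 = S$187.09

S$187.09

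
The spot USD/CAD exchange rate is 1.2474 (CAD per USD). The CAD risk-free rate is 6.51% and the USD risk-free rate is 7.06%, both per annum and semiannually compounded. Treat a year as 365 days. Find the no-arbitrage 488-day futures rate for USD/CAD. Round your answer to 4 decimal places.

By covered interest parity, F = S · (1+r_CAD/2)^(2T) / (1+r_USD/2)^(2T)
= 1.2474 × 1.089426 / 1.097202 = 1.2474 × 0.992913
F = 1.2386 CAD per USD

1.2386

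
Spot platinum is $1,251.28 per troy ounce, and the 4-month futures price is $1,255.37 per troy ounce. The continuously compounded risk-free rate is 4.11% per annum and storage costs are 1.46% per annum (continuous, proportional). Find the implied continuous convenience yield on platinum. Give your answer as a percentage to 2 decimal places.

4.59%

F = S·e^((r+u−y)T) ⇒ (r+u−y) = ln(F/S)/T
ln(1255.37/1251.28) = 0.003263; /T ⇒ 0.009789
y = r + u − ln(F/S)/T = 0.0411 + 0.0146 − 0.009789 = 0.045911
y = 4.59%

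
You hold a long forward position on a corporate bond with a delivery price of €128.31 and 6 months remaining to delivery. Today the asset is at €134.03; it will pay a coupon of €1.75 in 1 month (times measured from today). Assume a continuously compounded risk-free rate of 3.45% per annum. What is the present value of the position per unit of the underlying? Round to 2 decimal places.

PV(remaining coupons) I = 1.75·e^(−0.0345·1/12) = 1.7450
Current forward F = (S − I)·e^(rT) = (134.03 − 1.7450)·e^(0.0345·6/12) = 132.2850 × 1.017400 = 134.5868
Value (long) = (F − K)·e^(−rT) = (134.5868 − 128.31) × 0.982898 = 6.1695
Value = €6.17

€6.17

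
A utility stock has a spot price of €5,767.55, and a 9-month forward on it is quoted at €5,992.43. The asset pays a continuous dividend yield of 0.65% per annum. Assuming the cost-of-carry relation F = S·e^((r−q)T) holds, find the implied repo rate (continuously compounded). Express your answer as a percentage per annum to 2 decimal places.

From F = S·e^((r−q)T): (r − q) = ln(F/S)/T
ln(5992.43/5767.55) = ln(1.038991) = 0.038250
(r − q) = 0.038250 / (9/12) = 0.051000
r = ln(F/S)/T + q = 0.051000 + 0.0065 = 0.057500
r = 5.75%

5.75%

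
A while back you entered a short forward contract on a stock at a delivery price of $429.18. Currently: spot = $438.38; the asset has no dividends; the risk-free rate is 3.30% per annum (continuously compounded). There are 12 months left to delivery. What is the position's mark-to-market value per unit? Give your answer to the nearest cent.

Current fair forward for the remaining 12 months: F = S·e^(r·T), r = 0.0330
F = 438.38 · e^(0.0330 × 12/12) = 438.38 × 1.033551 = 453.0881
Value of long forward = (F − K)·e^(−rT) = (453.0881 − 429.18) · e^(−0.0330·12/12)
= 23.9081 × 0.967539 = 23.13
Short position value = −(long value) = -$23.13

-$23.13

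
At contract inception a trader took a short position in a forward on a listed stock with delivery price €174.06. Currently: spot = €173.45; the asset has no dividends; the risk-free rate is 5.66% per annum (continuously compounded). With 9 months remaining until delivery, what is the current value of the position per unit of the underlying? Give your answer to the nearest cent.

-€6.62

Current fair forward for the remaining 9 months: F = S·e^(r·T), r = 0.0566
F = 173.45 · e^(0.0566 × 9/12) = 173.45 × 1.043364 = 180.9715
Value of long forward = (F − K)·e^(−rT) = (180.9715 − 174.06) · e^(−0.0566·9/12)
= 6.9115 × 0.958438 = 6.62
Short position value = −(long value) = -€6.62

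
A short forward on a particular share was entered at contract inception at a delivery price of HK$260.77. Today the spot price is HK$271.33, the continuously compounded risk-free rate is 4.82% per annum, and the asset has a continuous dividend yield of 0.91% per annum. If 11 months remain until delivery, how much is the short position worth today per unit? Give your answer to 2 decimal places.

-HK$19.58

Current fair forward for the remaining 11 months: F = S·e^((r − q)·T), (r − q) = 0.0482 − 0.0091 = 0.0391
F = 271.33 · e^(0.0391 × 11/12) = 271.33 × 1.036492 = 281.2314
Value of long forward = (F − K)·e^(−rT) = (281.2314 − 260.77) · e^(−0.0482·11/12)
= 20.4614 × 0.956779 = 19.58
Short position value = −(long value) = -HK$19.58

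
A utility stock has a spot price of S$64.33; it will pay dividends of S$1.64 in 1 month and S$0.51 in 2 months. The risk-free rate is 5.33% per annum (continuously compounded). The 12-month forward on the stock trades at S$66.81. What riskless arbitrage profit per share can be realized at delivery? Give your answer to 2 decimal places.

S$1.21 per share

PV(dividends) I = 1.64·e^(−0.0533·1/12) + 0.51·e^(−0.0533·2/12) = 2.1382
Fair forward F* = (S − I)·e^(rT) = (64.33 − 2.1382)·e^0.053300 = 62.1918 × 1.054746 = 65.5966
Market S$66.81 > fair 65.5966: forward overpriced → cash-and-carry (borrow at r, buy the stock and collect the dividends, short the forward).
Profit at T = |F_mkt − F*| = |66.81 − 65.5966| = S$1.21 per share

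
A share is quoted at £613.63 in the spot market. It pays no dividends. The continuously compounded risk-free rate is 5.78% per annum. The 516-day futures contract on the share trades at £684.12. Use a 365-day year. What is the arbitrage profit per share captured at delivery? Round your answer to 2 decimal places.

£18.24 per share

Fair futures: F* = S·e^(carry·T), with carry = r = 0.0578
F* = 613.63 · e^(0.0578 × 516/365) = 613.63 · e^0.081712 = 613.63 × 1.085143 = £665.8763
Market £684.12 > fair £665.8763: forward overpriced → cash-and-carry (buy spot, short the forward).
At maturity, profit = |F_mkt − F*| = |684.12 − 665.8763| = £18.24 per share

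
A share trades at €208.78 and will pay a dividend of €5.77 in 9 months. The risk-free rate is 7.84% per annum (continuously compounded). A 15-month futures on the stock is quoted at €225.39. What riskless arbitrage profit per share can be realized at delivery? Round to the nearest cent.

PV(dividends) I = 5.77·e^(−0.0784·9/12) = 5.4405
Fair futures F* = (S − I)·e^(rT) = (208.78 − 5.4405)·e^0.098000 = 203.3395 × 1.102963 = 224.2759
Market €225.39 > fair 224.2759: forward overpriced → cash-and-carry (borrow at r, buy the stock and collect the dividends, short the forward).
Profit at T = |F_mkt − F*| = |225.39 − 224.2759| = €1.11 per share

€1.11 per share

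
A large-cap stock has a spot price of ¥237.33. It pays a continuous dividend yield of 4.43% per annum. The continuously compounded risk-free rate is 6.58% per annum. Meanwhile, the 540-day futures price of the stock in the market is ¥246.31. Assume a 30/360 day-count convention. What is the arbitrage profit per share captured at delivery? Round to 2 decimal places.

Fair futures: F* = S·e^(carry·T), with carry = (r − q) = 0.0658 − 0.0443 = 0.0215
F* = 237.33 · e^(0.0215 × 540/360) = 237.33 · e^0.032250 = 237.33 × 1.032776 = ¥245.1087
Market ¥246.31 > fair ¥245.1087: forward overpriced → cash-and-carry (buy spot, short the forward).
At maturity, profit = |F_mkt − F*| = |246.31 − 245.1087| = ¥1.20 per share

¥1.20 per share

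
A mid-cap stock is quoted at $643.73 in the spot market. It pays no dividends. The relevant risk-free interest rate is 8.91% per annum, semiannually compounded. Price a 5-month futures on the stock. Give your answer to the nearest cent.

F = S · (1+r/2)^(2T)
= 643.73 × 1.036990
F = $667.54

$667.54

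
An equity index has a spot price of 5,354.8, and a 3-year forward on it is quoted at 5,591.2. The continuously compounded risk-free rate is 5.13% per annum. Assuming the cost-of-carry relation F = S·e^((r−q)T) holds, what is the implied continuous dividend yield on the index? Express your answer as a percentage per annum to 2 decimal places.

3.69%

From F = S·e^((r−q)T): (r − q) = ln(F/S)/T
ln(5591.2/5354.8) = ln(1.044147) = 0.043200
(r − q) = 0.043200 / (3) = 0.014400
q = r − ln(F/S)/T = 0.0513 − 0.014400 = 0.036900
q = 3.69%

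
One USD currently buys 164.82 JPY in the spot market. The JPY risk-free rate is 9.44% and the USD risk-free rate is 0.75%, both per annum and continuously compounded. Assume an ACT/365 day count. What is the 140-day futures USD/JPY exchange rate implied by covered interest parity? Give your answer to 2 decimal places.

F = S·e^((r_JPY − r_USD)T) = 164.82 · e^((0.0944 − 0.0075) × 140/365)
= 164.82 · e^0.033332 = 164.82 × 1.033894
F = 170.41 JPY per USD

170.41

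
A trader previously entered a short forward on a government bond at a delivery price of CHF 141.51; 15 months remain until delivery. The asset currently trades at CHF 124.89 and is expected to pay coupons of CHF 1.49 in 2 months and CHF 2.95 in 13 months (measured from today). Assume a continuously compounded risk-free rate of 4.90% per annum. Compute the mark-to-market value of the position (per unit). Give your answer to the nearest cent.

PV(remaining coupons) I = 1.49·e^(−0.0490·2/12) + 2.95·e^(−0.0490·13/12) = 4.2754
Current forward F = (S − I)·e^(rT) = (124.89 − 4.2754)·e^(0.0490·15/12) = 120.6146 × 1.063165 = 128.2332
Value (long) = (F − K)·e^(−rT) = (128.2332 − 141.51) × 0.940588 = -12.4880
Short position value = −(long value) = CHF 12.49

CHF 12.49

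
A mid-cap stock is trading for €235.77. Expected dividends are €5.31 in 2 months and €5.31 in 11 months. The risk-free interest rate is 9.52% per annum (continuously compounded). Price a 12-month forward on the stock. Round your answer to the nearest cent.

PV(dividends) I = 5.31·e^(−0.0952·2/12) + 5.31·e^(−0.0952·11/12)
I = 5.2264 + 4.8663 = 10.0927
F = (S − I)·e^(rT) = (235.77 − 10.0927) · e^(0.0952·12/12)
= 225.6773 · e^0.095200 = 225.6773 × 1.099879 = €248.22

€248.22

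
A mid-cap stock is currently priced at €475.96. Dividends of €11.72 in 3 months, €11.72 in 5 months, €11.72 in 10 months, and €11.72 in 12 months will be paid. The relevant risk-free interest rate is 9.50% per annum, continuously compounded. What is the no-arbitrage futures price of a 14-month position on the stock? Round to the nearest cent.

PV(dividends) I = 11.72·e^(−0.0950·3/12) + 11.72·e^(−0.0950·5/12) + 11.72·e^(−0.0950·10/12) + 11.72·e^(−0.0950·12/12)
I = 11.4449 + 11.2651 + 10.8279 + 10.6579 = 44.1958
F = (S − I)·e^(rT) = (475.96 − 44.1958) · e^(0.0950·14/12)
= 431.7642 · e^0.110833 = 431.7642 × 1.117208 = €482.37

€482.37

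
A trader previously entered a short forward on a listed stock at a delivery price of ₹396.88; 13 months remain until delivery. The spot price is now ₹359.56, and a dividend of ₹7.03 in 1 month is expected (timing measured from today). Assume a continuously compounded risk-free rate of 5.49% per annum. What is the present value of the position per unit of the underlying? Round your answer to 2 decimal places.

PV(remaining dividends) I = 7.03·e^(−0.0549·1/12) = 6.9979
Current forward F = (S − I)·e^(rT) = (359.56 − 6.9979)·e^(0.0549·13/12) = 352.5621 × 1.061279 = 374.1668
Value (long) = (F − K)·e^(−rT) = (374.1668 − 396.88) × 0.942259 = -21.4017
Short position value = −(long value) = ₹21.40

₹21.40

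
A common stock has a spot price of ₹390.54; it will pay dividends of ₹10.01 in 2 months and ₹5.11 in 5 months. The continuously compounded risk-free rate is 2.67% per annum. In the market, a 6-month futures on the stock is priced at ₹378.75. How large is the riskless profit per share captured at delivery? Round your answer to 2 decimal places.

₹1.82 per share

PV(dividends) I = 10.01·e^(−0.0267·2/12) + 5.11·e^(−0.0267·5/12) = 15.0190
Fair futures F* = (S − I)·e^(rT) = (390.54 − 15.0190)·e^0.013350 = 375.5210 × 1.013440 = 380.5680
Market ₹378.75 < fair 380.5680: forward underpriced → reverse cash-and-carry (short the stock, invest proceeds at r, pay the dividends, go long the forward).
Profit at T = |F_mkt − F*| = |378.75 − 380.5680| = ₹1.82 per share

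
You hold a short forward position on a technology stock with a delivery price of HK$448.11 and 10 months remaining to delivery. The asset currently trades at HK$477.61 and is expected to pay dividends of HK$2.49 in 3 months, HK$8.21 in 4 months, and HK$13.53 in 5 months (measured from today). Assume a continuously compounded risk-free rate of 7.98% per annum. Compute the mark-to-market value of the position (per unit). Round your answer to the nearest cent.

PV(remaining dividends) I = 2.49·e^(−0.0798·3/12) + 8.21·e^(−0.0798·4/12) + 13.53·e^(−0.0798·5/12) = 23.5228
Current forward F = (S − I)·e^(rT) = (477.61 − 23.5228)·e^(0.0798·10/12) = 454.0872 × 1.068761 = 485.3107
Value (long) = (F − K)·e^(−rT) = (485.3107 − 448.11) × 0.935663 = 34.8073
Short position value = −(long value) = -HK$34.81

-HK$34.81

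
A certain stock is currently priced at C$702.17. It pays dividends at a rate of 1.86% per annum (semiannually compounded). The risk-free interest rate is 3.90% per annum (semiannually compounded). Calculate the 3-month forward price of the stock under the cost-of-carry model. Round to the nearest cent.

F = S · (1+r/2)^(2T) / (1+q/2)^(2T)
= 702.17 × 1.009703 / 1.004639 = 702.17 × 1.005041
F = C$705.71

C$705.71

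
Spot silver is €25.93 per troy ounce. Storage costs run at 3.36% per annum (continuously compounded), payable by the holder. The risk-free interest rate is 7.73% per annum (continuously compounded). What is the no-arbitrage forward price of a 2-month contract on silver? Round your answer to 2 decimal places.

€26.41 per troy ounce

Net carry = r + u − y = 0.0773 + 0.0336 − 0.0000 = 0.1109
F = S·e^((r+u−y)T) = 25.93 · e^(0.1109 × 2/12) = 25.93 · e^0.018483
= 25.93 × 1.018655 = €26.41 per troy ounce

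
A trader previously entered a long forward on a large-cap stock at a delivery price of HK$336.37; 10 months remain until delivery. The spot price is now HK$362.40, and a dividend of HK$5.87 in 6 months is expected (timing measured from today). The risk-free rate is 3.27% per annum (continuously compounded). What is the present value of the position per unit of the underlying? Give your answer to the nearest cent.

HK$29.30

PV(remaining dividends) I = 5.87·e^(−0.0327·6/12) = 5.7748
Current forward F = (S − I)·e^(rT) = (362.40 − 5.7748)·e^(0.0327·10/12) = 356.6252 × 1.027625 = 366.4770
Value (long) = (F − K)·e^(−rT) = (366.4770 − 336.37) × 0.973118 = 29.2977
Value = HK$29.30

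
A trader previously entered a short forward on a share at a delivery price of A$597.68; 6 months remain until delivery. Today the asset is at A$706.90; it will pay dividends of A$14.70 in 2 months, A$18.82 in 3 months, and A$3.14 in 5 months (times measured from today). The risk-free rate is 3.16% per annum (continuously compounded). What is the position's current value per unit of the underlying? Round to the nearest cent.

-A$82.20

PV(remaining dividends) I = 14.70·e^(−0.0316·2/12) + 18.82·e^(−0.0316·3/12) + 3.14·e^(−0.0316·5/12) = 36.3936
Current forward F = (S − I)·e^(rT) = (706.90 − 36.3936)·e^(0.0316·6/12) = 670.5064 × 1.015925 = 681.1842
Value (long) = (F − K)·e^(−rT) = (681.1842 − 597.68) × 0.984324 = 82.1952
Short position value = −(long value) = -A$82.20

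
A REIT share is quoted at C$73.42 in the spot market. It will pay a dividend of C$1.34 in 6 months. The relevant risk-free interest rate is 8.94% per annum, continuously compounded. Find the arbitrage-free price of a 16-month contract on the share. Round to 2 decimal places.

C$81.27

PV(dividends) I = 1.34·e^(−0.0894·6/12)
I = 1.2814
F = (S − I)·e^(rT) = (73.42 − 1.2814) · e^(0.0894·16/12)
= 72.1386 · e^0.119200 = 72.1386 × 1.126595 = C$81.27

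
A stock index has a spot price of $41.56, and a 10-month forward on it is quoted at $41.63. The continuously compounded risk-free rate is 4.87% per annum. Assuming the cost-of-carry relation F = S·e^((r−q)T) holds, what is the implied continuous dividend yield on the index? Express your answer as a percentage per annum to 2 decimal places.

4.67%

From F = S·e^((r−q)T): (r − q) = ln(F/S)/T
ln(41.63/41.56) = ln(1.001684) = 0.001683
(r − q) = 0.001683 / (10/12) = 0.002020
q = r − ln(F/S)/T = 0.0487 − 0.002020 = 0.046680
q = 4.67%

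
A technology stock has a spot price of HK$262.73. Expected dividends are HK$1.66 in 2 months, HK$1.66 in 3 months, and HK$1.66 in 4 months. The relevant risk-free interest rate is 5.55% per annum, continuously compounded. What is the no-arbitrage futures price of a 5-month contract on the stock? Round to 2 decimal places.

PV(dividends) I = 1.66·e^(−0.0555·2/12) + 1.66·e^(−0.0555·3/12) + 1.66·e^(−0.0555·4/12)
I = 1.6447 + 1.6371 + 1.6296 = 4.9114
F = (S − I)·e^(rT) = (262.73 − 4.9114) · e^(0.0555·5/12)
= 257.8186 · e^0.023125 = 257.8186 × 1.023394 = HK$263.85

HK$263.85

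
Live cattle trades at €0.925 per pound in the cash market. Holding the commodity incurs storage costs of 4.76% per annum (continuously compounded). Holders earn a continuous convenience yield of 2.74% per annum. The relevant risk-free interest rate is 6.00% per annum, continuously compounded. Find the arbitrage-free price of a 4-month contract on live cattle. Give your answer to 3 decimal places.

Net carry = r + u − y = 0.0600 + 0.0476 − 0.0274 = 0.0802
F = S·e^((r+u−y)T) = 0.925 · e^(0.0802 × 4/12) = 0.925 · e^0.026733
= 0.925 × 1.027094 = €0.950 per pound

€0.950 per pound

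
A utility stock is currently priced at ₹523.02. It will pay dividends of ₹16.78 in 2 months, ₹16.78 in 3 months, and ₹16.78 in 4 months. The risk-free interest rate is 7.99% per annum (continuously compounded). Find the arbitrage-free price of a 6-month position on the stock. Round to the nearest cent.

PV(dividends) I = 16.78·e^(−0.0799·2/12) + 16.78·e^(−0.0799·3/12) + 16.78·e^(−0.0799·4/12)
I = 16.5580 + 16.4481 + 16.3390 = 49.3451
F = (S − I)·e^(rT) = (523.02 − 49.3451) · e^(0.0799·6/12)
= 473.6749 · e^0.039950 = 473.6749 × 1.040759 = ₹492.98

₹492.98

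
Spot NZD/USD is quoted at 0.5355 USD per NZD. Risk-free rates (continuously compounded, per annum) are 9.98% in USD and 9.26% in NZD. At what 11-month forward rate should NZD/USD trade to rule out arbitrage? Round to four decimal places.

0.5390

F = S·e^((r_USD − r_NZD)T) = 0.5355 · e^((0.0998 − 0.0926) × 11/12)
= 0.5355 · e^0.006600 = 0.5355 × 1.006622
F = 0.5390 USD per NZD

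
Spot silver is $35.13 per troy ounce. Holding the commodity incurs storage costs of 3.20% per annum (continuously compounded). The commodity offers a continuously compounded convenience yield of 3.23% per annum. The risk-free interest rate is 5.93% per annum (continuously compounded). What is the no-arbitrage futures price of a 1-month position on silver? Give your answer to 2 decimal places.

Net carry = r + u − y = 0.0593 + 0.0320 − 0.0323 = 0.0590
F = S·e^((r+u−y)T) = 35.13 · e^(0.0590 × 1/12) = 35.13 · e^0.004917
= 35.13 × 1.004929 = $35.30 per troy ounce

$35.30 per troy ounce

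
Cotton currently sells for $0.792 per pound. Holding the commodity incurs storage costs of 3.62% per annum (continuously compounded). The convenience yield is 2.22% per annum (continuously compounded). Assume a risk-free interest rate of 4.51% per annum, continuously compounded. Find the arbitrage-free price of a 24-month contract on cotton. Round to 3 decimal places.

Net carry = r + u − y = 0.0451 + 0.0362 − 0.0222 = 0.0591
F = S·e^((r+u−y)T) = 0.792 · e^(0.0591 × 24/12) = 0.792 · e^0.118200
= 0.792 × 1.125469 = $0.891 per pound

$0.891 per pound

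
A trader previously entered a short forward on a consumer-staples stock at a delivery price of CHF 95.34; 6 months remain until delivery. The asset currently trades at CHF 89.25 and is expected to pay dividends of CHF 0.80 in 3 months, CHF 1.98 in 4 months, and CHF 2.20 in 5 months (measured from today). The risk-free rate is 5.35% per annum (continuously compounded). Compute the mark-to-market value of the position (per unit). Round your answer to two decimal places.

CHF 8.46

PV(remaining dividends) I = 0.80·e^(−0.0535·3/12) + 1.98·e^(−0.0535·4/12) + 2.20·e^(−0.0535·5/12) = 4.8859
Current forward F = (S − I)·e^(rT) = (89.25 − 4.8859)·e^(0.0535·6/12) = 84.3641 × 1.027111 = 86.6513
Value (long) = (F − K)·e^(−rT) = (86.6513 − 95.34) × 0.973605 = -8.4594
Short position value = −(long value) = CHF 8.46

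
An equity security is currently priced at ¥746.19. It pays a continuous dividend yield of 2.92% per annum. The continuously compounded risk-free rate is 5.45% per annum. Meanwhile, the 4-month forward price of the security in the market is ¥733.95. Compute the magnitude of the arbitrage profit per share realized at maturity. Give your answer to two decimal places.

Fair forward: F* = S·e^(carry·T), with carry = (r − q) = 0.0545 − 0.0292 = 0.0253
F* = 746.19 · e^(0.0253 × 4/12) = 746.19 · e^0.008433 = 746.19 × 1.008469 = ¥752.5095
Market ¥733.95 < fair ¥752.5095: forward underpriced → reverse cash-and-carry (short spot, go long the forward).
At maturity, profit = |F_mkt − F*| = |733.95 − 752.5095| = ¥18.56 per share

¥18.56 per share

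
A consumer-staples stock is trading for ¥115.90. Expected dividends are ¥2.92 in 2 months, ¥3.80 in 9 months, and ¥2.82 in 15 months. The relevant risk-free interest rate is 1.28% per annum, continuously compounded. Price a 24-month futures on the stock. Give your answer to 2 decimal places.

¥109.21

PV(dividends) I = 2.92·e^(−0.0128·2/12) + 3.80·e^(−0.0128·9/12) + 2.82·e^(−0.0128·15/12)
I = 2.9138 + 3.7637 + 2.7752 = 9.4527
F = (S − I)·e^(rT) = (115.90 − 9.4527) · e^(0.0128·24/12)
= 106.4473 · e^0.025600 = 106.4473 × 1.025930 = ¥109.21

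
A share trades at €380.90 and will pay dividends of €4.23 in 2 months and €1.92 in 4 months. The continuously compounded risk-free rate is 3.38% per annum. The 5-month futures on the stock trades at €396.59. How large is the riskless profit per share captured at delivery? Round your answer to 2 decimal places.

€16.48 per share

PV(dividends) I = 4.23·e^(−0.0338·2/12) + 1.92·e^(−0.0338·4/12) = 6.1047
Fair futures F* = (S − I)·e^(rT) = (380.90 − 6.1047)·e^0.014083 = 374.7953 × 1.014183 = 380.1110
Market €396.59 > fair 380.1110: forward overpriced → cash-and-carry (borrow at r, buy the stock and collect the dividends, short the forward).
Profit at T = |F_mkt − F*| = |396.59 − 380.1110| = €16.48 per share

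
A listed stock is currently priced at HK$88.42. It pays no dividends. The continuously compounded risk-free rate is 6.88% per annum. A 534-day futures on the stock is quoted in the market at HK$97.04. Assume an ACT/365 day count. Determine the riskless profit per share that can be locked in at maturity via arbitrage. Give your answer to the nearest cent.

HK$0.74 per share

Fair futures: F* = S·e^(carry·T), with carry = r = 0.0688
F* = 88.42 · e^(0.0688 × 534/365) = 88.42 · e^0.100655 = 88.42 × 1.105895 = HK$97.7832
Market HK$97.04 < fair HK$97.7832: forward underpriced → reverse cash-and-carry (short spot, go long the forward).
At maturity, profit = |F_mkt − F*| = |97.04 − 97.7832| = HK$0.74 per share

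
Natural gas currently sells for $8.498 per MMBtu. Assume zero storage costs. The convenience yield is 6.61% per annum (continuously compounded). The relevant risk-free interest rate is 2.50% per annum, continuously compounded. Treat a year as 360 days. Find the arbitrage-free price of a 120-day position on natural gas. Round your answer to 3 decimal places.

$8.382 per MMBtu

Net carry = r + u − y = 0.0250 + 0.0000 − 0.0661 = -0.0411
F = S·e^((r+u−y)T) = 8.498 · e^(-0.0411 × 120/360) = 8.498 · e^-0.013700
= 8.498 × 0.986393 = $8.382 per MMBtu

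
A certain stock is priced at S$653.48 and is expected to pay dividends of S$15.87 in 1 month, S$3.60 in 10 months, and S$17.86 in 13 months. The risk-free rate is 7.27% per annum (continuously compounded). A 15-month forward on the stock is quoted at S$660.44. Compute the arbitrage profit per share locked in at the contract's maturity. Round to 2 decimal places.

S$16.14 per share

PV(dividends) I = 15.87·e^(−0.0727·1/12) + 3.60·e^(−0.0727·10/12) + 17.86·e^(−0.0727·13/12) = 35.6699
Fair forward F* = (S − I)·e^(rT) = (653.48 − 35.6699)·e^0.090875 = 617.8101 × 1.095132 = 676.5836
Market S$660.44 < fair 676.5836: forward underpriced → reverse cash-and-carry (short the stock, invest proceeds at r, pay the dividends, go long the forward).
Profit at T = |F_mkt − F*| = |660.44 − 676.5836| = S$16.14 per share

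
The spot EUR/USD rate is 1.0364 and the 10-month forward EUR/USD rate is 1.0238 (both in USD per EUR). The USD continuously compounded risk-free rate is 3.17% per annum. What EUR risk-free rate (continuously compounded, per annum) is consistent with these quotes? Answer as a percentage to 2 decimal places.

4.64%

F = S·e^((r_USD − r_EUR)T) ⇒ r_EUR = r_USD − ln(F/S)/T
ln(1.0238/1.0364) = -0.012232; /(10/12) = -0.014678
r_EUR = 0.0317 + 0.014678 = 0.046378
r_EUR = 4.64%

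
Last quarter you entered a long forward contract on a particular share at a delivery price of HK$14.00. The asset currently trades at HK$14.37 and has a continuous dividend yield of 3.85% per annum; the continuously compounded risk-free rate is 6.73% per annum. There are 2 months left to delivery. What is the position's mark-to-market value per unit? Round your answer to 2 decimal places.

Current fair forward for the remaining 2 months: F = S·e^((r − q)·T), (r − q) = 0.0673 − 0.0385 = 0.0288
F = 14.37 · e^(0.0288 × 2/12) = 14.37 × 1.004812 = 14.4391
Value of long forward = (F − K)·e^(−rT) = (14.4391 − 14.00) · e^(−0.0673·2/12)
= 0.4391 × 0.988846 = 0.43

HK$0.43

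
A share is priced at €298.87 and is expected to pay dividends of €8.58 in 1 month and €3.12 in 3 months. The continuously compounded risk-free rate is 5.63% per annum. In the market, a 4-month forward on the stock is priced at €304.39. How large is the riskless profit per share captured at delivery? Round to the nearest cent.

PV(dividends) I = 8.58·e^(−0.0563·1/12) + 3.12·e^(−0.0563·3/12) = 11.6162
Fair forward F* = (S − I)·e^(rT) = (298.87 − 11.6162)·e^0.018767 = 287.2538 × 1.018944 = 292.6955
Market €304.39 > fair 292.6955: forward overpriced → cash-and-carry (borrow at r, buy the stock and collect the dividends, short the forward).
Profit at T = |F_mkt − F*| = |304.39 − 292.6955| = €11.69 per share

€11.69 per share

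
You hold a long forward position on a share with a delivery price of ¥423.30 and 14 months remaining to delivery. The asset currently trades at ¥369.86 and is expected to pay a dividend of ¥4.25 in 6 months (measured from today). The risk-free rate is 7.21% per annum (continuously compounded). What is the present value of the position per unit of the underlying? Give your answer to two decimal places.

-¥23.39

PV(remaining dividends) I = 4.25·e^(−0.0721·6/12) = 4.0995
Current forward F = (S − I)·e^(rT) = (369.86 − 4.0995)·e^(0.0721·14/12) = 365.7605 × 1.087756 = 397.8582
Value (long) = (F − K)·e^(−rT) = (397.8582 − 423.30) × 0.919324 = -23.3893
Value = -¥23.39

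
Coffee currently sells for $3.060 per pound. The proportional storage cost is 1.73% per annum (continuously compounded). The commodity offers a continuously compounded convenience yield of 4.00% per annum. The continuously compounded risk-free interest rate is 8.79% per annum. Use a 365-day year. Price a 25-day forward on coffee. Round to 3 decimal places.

Net carry = r + u − y = 0.0879 + 0.0173 − 0.0400 = 0.0652
F = S·e^((r+u−y)T) = 3.060 · e^(0.0652 × 25/365) = 3.060 · e^0.004466
= 3.060 × 1.004476 = $3.074 per pound

$3.074 per pound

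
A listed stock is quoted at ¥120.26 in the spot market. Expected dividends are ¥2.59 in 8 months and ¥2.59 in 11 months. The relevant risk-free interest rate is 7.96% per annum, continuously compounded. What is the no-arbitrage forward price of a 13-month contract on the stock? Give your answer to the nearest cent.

¥125.79

PV(dividends) I = 2.59·e^(−0.0796·8/12) + 2.59·e^(−0.0796·11/12)
I = 2.4561 + 2.4077 = 4.8638
F = (S − I)·e^(rT) = (120.26 − 4.8638) · e^(0.0796·13/12)
= 115.3962 · e^0.086233 = 115.3962 × 1.090060 = ¥125.79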